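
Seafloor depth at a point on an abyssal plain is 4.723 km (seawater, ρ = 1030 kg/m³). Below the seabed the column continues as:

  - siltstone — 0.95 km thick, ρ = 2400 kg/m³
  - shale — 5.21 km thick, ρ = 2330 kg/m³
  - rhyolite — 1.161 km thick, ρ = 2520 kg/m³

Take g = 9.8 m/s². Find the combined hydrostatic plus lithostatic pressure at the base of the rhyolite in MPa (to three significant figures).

seawater: 1030 kg/m³ × 9.8 m/s² × 4723 m = 4.767×10^7 Pa = 47.67 MPa
siltstone: 2400 kg/m³ × 9.8 m/s² × 950 m = 2.234×10^7 Pa = 22.34 MPa
shale: 2330 kg/m³ × 9.8 m/s² × 5210 m = 1.190×10^8 Pa = 119.0 MPa
rhyolite: 2520 kg/m³ × 9.8 m/s² × 1161 m = 2.867×10^7 Pa = 28.67 MPa
Total = 47.67 + 22.34 + 119.0 + 28.67 = 217.66 MPa

218 MPa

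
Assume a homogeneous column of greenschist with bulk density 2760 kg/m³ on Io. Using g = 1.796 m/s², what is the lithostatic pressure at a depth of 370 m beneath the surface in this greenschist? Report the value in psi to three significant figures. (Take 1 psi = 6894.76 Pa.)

greenschist: 2760 kg/m³ × 1.796 m/s² × 370 m = 1.834×10^6 Pa = 266.0 psi

266 psi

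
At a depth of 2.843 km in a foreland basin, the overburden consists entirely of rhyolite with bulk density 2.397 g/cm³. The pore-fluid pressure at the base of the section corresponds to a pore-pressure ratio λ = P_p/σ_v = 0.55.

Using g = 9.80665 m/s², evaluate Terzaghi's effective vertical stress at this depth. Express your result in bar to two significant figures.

Overburden (lithostatic) stress σ_v:
rhyolite: 2397 kg/m³ × 9.80665 m/s² × 2843 m = 6.683×10^7 Pa = 66.83 MPa
Pore pressure P_p = λ·σ_v = 0.55 × 66.83 MPa = 36.76 MPa
Effective stress σ' = σ_v − P_p = 66.83 − 36.76 = 30.073 MPa = 300.73 bar

300 bar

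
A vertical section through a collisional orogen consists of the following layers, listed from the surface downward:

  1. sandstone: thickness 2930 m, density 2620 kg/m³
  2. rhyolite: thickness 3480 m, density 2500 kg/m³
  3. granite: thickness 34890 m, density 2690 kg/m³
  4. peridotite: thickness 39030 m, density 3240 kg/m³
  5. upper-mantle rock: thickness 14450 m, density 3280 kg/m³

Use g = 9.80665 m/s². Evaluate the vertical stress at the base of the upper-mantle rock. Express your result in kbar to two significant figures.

sandstone: 2620 kg/m³ × 9.80665 m/s² × 2930 m = 7.528×10^7 Pa = 0.7528 kbar
rhyolite: 2500 kg/m³ × 9.80665 m/s² × 3480 m = 8.532×10^7 Pa = 0.8532 kbar
granite: 2690 kg/m³ × 9.80665 m/s² × 34890 m = 9.204×10^8 Pa = 9.204 kbar
peridotite: 3240 kg/m³ × 9.80665 m/s² × 39030 m = 1.240×10^9 Pa = 12.40 kbar
upper-mantle rock: 3280 kg/m³ × 9.80665 m/s² × 14450 m = 4.648×10^8 Pa = 4.648 kbar
Total = 0.7528 + 0.8532 + 9.204 + 12.40 + 4.648 = 27.859 kbar

28 kbar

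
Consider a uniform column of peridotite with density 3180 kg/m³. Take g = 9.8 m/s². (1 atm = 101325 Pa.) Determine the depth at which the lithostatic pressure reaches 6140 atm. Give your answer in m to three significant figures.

20000 m

h = P/(ρg) = 6140 atm / (3180 kg/m³ × 9.8 m/s²) = 6.221×10^8 Pa / 31164 Pa/m = 19963 m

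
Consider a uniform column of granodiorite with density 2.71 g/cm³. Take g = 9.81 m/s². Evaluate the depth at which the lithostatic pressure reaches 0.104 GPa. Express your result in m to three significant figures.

h = P/(ρg) = 0.104 GPa / (2710 kg/m³ × 9.81 m/s²) = 1.040×10^8 Pa / 26585 Pa/m = 3912.0 m

3910 m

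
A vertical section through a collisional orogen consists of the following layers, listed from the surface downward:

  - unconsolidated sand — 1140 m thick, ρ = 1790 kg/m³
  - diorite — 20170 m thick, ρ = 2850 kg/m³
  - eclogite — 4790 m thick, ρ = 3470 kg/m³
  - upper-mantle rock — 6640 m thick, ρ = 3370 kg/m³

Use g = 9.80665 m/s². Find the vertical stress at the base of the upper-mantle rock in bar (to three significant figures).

9660 bar

unconsolidated sand: 1790 kg/m³ × 9.80665 m/s² × 1140 m = 2.001×10^7 Pa = 200.1 bar
diorite: 2850 kg/m³ × 9.80665 m/s² × 20170 m = 5.637×10^8 Pa = 5637 bar
eclogite: 3470 kg/m³ × 9.80665 m/s² × 4790 m = 1.630×10^8 Pa = 1630 bar
upper-mantle rock: 3370 kg/m³ × 9.80665 m/s² × 6640 m = 2.194×10^8 Pa = 2194 bar
Total = 200.1 + 5637 + 1630 + 2194 = 9661.8 bar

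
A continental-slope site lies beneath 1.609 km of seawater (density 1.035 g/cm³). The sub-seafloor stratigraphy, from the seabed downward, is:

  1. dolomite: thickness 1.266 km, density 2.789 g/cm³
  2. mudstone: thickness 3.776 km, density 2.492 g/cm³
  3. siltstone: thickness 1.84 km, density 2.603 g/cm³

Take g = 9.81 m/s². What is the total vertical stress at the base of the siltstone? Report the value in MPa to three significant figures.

190 MPa

seawater: 1035 kg/m³ × 9.81 m/s² × 1609 m = 1.634×10^7 Pa = 16.34 MPa
dolomite: 2789 kg/m³ × 9.81 m/s² × 1266 m = 3.464×10^7 Pa = 34.64 MPa
mudstone: 2492 kg/m³ × 9.81 m/s² × 3776 m = 9.231×10^7 Pa = 92.31 MPa
siltstone: 2603 kg/m³ × 9.81 m/s² × 1840 m = 4.699×10^7 Pa = 46.99 MPa
Total = 16.34 + 34.64 + 92.31 + 46.99 = 190.27 MPa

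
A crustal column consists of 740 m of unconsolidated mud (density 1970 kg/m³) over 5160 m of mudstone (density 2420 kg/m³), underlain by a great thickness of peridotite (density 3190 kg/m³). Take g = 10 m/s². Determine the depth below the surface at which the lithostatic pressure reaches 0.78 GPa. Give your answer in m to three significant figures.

26000 m

Pressure at base of upper layers: 1970×10×740 + 2420×10×5160 = 1.395×10^8 Pa = 0.1394 GPa
Remaining pressure to be supplied by peridotite: 7.800×10^8 − 1.395×10^8 = 6.405×10^8 Pa
Additional depth in peridotite = 6.405×10^8 Pa / (3190 kg/m³ × 10 m/s²) = 20080 m
Total depth = 5900 m + 20080 m = 25980 m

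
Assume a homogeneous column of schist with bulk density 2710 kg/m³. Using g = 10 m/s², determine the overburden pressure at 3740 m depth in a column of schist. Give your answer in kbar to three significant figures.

schist: 2710 kg/m³ × 10 m/s² × 3740 m = 1.014×10^8 Pa = 1.014 kbar

1.01 kbar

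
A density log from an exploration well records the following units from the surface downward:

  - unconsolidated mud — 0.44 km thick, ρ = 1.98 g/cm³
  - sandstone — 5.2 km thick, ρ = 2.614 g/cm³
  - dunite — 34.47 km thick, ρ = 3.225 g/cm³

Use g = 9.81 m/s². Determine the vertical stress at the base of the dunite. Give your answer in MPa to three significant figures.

1230 MPa

unconsolidated mud: 1980 kg/m³ × 9.81 m/s² × 440 m = 8.546×10^6 Pa = 8.546 MPa
sandstone: 2614 kg/m³ × 9.81 m/s² × 5200 m = 1.333×10^8 Pa = 133.3 MPa
dunite: 3225 kg/m³ × 9.81 m/s² × 34470 m = 1.091×10^9 Pa = 1091 MPa
Total = 8.546 + 133.3 + 1091 = 1232.4 MPa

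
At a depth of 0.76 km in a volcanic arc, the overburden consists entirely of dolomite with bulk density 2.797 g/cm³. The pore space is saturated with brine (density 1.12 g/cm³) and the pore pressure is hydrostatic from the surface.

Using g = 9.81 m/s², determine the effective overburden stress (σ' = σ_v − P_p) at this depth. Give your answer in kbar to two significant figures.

Overburden (lithostatic) stress σ_v:
dolomite: 2797 kg/m³ × 9.81 m/s² × 760 m = 2.085×10^7 Pa = 20.85 MPa
Pore pressure P_p = 1120 kg/m³ × 9.81 m/s² × 760 m = 8.350×10^6 Pa = 8.350 MPa
Effective stress σ' = σ_v − P_p = 20.85 − 8.350 = 12.503 MPa = 0.12503 kbar

0.13 kbar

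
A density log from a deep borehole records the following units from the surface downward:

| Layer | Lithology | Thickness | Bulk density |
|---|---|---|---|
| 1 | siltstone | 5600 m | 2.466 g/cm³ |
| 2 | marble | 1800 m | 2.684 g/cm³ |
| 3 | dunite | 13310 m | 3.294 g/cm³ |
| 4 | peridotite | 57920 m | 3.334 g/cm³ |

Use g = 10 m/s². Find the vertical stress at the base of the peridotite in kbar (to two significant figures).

siltstone: 2466 kg/m³ × 10 m/s² × 5600 m = 1.381×10^8 Pa = 1.381 kbar
marble: 2684 kg/m³ × 10 m/s² × 1800 m = 4.831×10^7 Pa = 0.4831 kbar
dunite: 3294 kg/m³ × 10 m/s² × 13310 m = 4.384×10^8 Pa = 4.384 kbar
peridotite: 3334 kg/m³ × 10 m/s² × 57920 m = 1.931×10^9 Pa = 19.31 kbar
Total = 1.381 + 0.4831 + 4.384 + 19.31 = 25.559 kbar

26 kbar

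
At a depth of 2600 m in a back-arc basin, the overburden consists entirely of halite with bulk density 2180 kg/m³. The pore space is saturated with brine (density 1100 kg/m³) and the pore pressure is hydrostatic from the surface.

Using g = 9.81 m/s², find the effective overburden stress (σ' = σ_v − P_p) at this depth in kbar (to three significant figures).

Overburden (lithostatic) stress σ_v:
halite: 2180 kg/m³ × 9.81 m/s² × 2600 m = 5.560×10^7 Pa = 55.60 MPa
Pore pressure P_p = 1100 kg/m³ × 9.81 m/s² × 2600 m = 2.806×10^7 Pa = 28.06 MPa
Effective stress σ' = σ_v − P_p = 55.60 − 28.06 = 27.546 MPa = 0.27546 kbar

0.275 kbar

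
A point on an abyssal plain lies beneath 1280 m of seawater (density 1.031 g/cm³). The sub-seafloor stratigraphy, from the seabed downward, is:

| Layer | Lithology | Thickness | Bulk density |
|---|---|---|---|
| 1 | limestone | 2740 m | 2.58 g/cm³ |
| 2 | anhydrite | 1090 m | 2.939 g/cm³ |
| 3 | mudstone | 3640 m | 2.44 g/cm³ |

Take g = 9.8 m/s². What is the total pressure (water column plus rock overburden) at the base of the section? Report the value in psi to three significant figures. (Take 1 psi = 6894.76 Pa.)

seawater: 1031 kg/m³ × 9.8 m/s² × 1280 m = 1.293×10^7 Pa = 1876 psi
limestone: 2580 kg/m³ × 9.8 m/s² × 2740 m = 6.928×10^7 Pa = 10048 psi
anhydrite: 2939 kg/m³ × 9.8 m/s² × 1090 m = 3.139×10^7 Pa = 4553 psi
mudstone: 2440 kg/m³ × 9.8 m/s² × 3640 m = 8.704×10^7 Pa = 12624 psi
Total = 1876 + 10048 + 4553 + 12624 = 29101 psi

29100 psi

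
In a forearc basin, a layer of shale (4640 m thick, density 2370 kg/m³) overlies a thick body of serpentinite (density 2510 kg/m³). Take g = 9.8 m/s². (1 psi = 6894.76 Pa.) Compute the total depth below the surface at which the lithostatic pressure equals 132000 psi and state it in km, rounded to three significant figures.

37.3 km

Pressure at base of upper layers: 2370×9.8×4640 = 1.078×10^8 Pa = 15631 psi
Remaining pressure to be supplied by serpentinite: 9.101×10^8 − 1.078×10^8 = 8.023×10^8 Pa
Additional depth in serpentinite = 8.023×10^8 Pa / (2510 kg/m³ × 9.8 m/s²) = 32618 m
Total depth = 4640 m + 32618 m = 37258 m
= 37.258 km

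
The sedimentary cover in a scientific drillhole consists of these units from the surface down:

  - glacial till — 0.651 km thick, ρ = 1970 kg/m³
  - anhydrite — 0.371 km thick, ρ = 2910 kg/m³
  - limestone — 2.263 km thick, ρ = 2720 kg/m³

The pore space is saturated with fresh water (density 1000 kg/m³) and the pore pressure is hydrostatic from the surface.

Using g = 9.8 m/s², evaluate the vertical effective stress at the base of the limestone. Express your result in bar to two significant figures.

510 bar

Overburden (lithostatic) stress σ_v:
glacial till: 1970 kg/m³ × 9.8 m/s² × 651 m = 1.257×10^7 Pa = 12.57 MPa
anhydrite: 2910 kg/m³ × 9.8 m/s² × 371 m = 1.058×10^7 Pa = 10.58 MPa
limestone: 2720 kg/m³ × 9.8 m/s² × 2263 m = 6.032×10^7 Pa = 60.32 MPa
Total = 12.57 + 10.58 + 60.32 = 83.471 MPa
Pore pressure P_p = 1000 kg/m³ × 9.8 m/s² × 3285 m = 3.219×10^7 Pa = 32.19 MPa
Effective stress σ' = σ_v − P_p = 83.47 − 32.19 = 51.278 MPa = 512.78 bar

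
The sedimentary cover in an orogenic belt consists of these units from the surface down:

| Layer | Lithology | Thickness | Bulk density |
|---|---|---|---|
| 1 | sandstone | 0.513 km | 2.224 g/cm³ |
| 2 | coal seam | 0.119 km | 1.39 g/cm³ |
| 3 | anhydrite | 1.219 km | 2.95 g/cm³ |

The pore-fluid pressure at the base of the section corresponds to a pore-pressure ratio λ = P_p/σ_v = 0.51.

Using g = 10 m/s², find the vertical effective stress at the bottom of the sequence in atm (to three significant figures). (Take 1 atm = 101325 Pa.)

237 atm

Overburden (lithostatic) stress σ_v:
sandstone: 2224 kg/m³ × 10 m/s² × 513 m = 1.141×10^7 Pa = 11.41 MPa
coal seam: 1390 kg/m³ × 10 m/s² × 119 m = 1.654×10^6 Pa = 1.654 MPa
anhydrite: 2950 kg/m³ × 10 m/s² × 1219 m = 3.596×10^7 Pa = 35.96 MPa
Total = 11.41 + 1.654 + 35.96 = 49.024 MPa
Pore pressure P_p = λ·σ_v = 0.51 × 49.02 MPa = 25.00 MPa
Effective stress σ' = σ_v − P_p = 49.02 − 25.00 = 24.022 MPa = 237.07 atm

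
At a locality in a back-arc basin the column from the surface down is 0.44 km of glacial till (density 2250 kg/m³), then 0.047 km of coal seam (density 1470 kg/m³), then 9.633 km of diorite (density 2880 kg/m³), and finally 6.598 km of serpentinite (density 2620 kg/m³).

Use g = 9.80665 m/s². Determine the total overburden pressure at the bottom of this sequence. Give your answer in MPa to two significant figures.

450 MPa

glacial till: 2250 kg/m³ × 9.80665 m/s² × 440 m = 9.709×10^6 Pa = 9.709 MPa
coal seam: 1470 kg/m³ × 9.80665 m/s² × 47 m = 6.775×10^5 Pa = 0.6775 MPa
diorite: 2880 kg/m³ × 9.80665 m/s² × 9633 m = 2.721×10^8 Pa = 272.1 MPa
serpentinite: 2620 kg/m³ × 9.80665 m/s² × 6598 m = 1.695×10^8 Pa = 169.5 MPa
Total = 9.709 + 0.6775 + 272.1 + 169.5 = 451.98 MPa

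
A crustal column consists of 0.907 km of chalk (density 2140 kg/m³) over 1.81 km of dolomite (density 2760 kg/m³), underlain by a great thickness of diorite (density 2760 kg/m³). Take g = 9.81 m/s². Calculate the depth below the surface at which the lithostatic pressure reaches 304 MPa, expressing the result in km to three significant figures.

11.4 km

Pressure at base of upper layers: 2140×9.81×907 + 2760×9.81×1810 = 6.805×10^7 Pa = 68.05 MPa
Remaining pressure to be supplied by diorite: 3.040×10^8 − 6.805×10^7 = 2.360×10^8 Pa
Additional depth in diorite = 2.360×10^8 Pa / (2760 kg/m³ × 9.81 m/s²) = 8714.6 m
Total depth = 2717 m + 8714.6 m = 11432 m
= 11.432 km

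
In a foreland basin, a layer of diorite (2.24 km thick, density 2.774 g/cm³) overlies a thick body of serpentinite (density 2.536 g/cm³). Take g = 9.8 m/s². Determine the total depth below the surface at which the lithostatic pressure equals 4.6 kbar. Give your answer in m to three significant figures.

Pressure at base of upper layers: 2774×9.8×2240 = 6.089×10^7 Pa = 0.6089 kbar
Remaining pressure to be supplied by serpentinite: 4.600×10^8 − 6.089×10^7 = 3.991×10^8 Pa
Additional depth in serpentinite = 3.991×10^8 Pa / (2536 kg/m³ × 9.8 m/s²) = 16059 m
Total depth = 2240 m + 16059 m = 18299 m

18300 m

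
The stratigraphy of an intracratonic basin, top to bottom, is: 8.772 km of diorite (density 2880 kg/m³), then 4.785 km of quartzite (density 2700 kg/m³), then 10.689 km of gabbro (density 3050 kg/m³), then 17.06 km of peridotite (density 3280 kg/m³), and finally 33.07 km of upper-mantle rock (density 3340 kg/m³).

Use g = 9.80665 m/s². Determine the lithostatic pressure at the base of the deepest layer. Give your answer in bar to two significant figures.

23000 bar

diorite: 2880 kg/m³ × 9.80665 m/s² × 8772 m = 2.477×10^8 Pa = 2477 bar
quartzite: 2700 kg/m³ × 9.80665 m/s² × 4785 m = 1.267×10^8 Pa = 1267 bar
gabbro: 3050 kg/m³ × 9.80665 m/s² × 10689 m = 3.197×10^8 Pa = 3197 bar
peridotite: 3280 kg/m³ × 9.80665 m/s² × 17060 m = 5.487×10^8 Pa = 5487 bar
upper-mantle rock: 3340 kg/m³ × 9.80665 m/s² × 33070 m = 1.083×10^9 Pa = 10832 bar
Total = 2477 + 1267 + 3197 + 5487 + 10832 = 23261 bar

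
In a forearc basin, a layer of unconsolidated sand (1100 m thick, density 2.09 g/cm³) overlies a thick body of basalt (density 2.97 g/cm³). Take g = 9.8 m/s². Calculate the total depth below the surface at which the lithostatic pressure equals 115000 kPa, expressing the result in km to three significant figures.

Pressure at base of upper layers: 2090×9.8×1100 = 2.253×10^7 Pa = 22530 kPa
Remaining pressure to be supplied by basalt: 1.150×10^8 − 2.253×10^7 = 9.247×10^7 Pa
Additional depth in basalt = 9.247×10^7 Pa / (2970 kg/m³ × 9.8 m/s²) = 3177.0 m
Total depth = 1100 m + 3177.0 m = 4277.0 m
= 4.2770 km

4.28 km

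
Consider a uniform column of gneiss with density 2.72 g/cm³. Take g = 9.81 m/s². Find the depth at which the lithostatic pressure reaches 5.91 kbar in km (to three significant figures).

22.1 km

h = P/(ρg) = 5.91 kbar / (2720 kg/m³ × 9.81 m/s²) = 5.910×10^8 Pa / 26683 Pa/m = 22149 m
= 22.149 km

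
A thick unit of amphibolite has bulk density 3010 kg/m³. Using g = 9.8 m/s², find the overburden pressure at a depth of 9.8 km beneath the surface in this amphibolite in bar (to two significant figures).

2900 bar

amphibolite: 3010 kg/m³ × 9.8 m/s² × 9800 m = 2.891×10^8 Pa = 2891 bar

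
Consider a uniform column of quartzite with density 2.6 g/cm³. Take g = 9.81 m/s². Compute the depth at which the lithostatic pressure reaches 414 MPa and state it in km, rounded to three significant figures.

h = P/(ρg) = 414 MPa / (2600 kg/m³ × 9.81 m/s²) = 4.140×10^8 Pa / 25506 Pa/m = 16231 m
= 16.231 km

16.2 km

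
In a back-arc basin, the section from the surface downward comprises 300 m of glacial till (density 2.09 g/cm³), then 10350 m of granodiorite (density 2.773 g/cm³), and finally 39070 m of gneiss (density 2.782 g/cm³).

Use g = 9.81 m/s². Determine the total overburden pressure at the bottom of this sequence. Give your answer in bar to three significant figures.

13500 bar

glacial till: 2090 kg/m³ × 9.81 m/s² × 300 m = 6.151×10^6 Pa = 61.51 bar
granodiorite: 2773 kg/m³ × 9.81 m/s² × 10350 m = 2.816×10^8 Pa = 2816 bar
gneiss: 2782 kg/m³ × 9.81 m/s² × 39070 m = 1.066×10^9 Pa = 10663 bar
Total = 61.51 + 2816 + 10663 = 13540 bar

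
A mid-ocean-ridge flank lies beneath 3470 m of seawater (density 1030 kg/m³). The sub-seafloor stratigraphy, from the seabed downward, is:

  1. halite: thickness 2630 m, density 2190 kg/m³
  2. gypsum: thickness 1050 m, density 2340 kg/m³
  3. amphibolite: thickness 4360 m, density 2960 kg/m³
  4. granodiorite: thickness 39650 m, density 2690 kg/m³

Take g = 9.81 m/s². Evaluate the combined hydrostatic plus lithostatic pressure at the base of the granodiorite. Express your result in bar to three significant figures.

seawater: 1030 kg/m³ × 9.81 m/s² × 3470 m = 3.506×10^7 Pa = 350.6 bar
halite: 2190 kg/m³ × 9.81 m/s² × 2630 m = 5.650×10^7 Pa = 565.0 bar
gypsum: 2340 kg/m³ × 9.81 m/s² × 1050 m = 2.410×10^7 Pa = 241.0 bar
amphibolite: 2960 kg/m³ × 9.81 m/s² × 4360 m = 1.266×10^8 Pa = 1266 bar
granodiorite: 2690 kg/m³ × 9.81 m/s² × 39650 m = 1.046×10^9 Pa = 10463 bar
Total = 350.6 + 565.0 + 241.0 + 1266 + 10463 = 12886 bar

12900 bar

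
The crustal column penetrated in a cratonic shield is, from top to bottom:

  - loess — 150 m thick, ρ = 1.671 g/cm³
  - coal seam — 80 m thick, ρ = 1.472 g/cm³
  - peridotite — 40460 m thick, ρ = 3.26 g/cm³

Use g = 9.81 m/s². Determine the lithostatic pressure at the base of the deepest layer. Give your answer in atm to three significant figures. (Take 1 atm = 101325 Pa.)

12800 atm

loess: 1671 kg/m³ × 9.81 m/s² × 150 m = 2.459×10^6 Pa = 24.27 atm
coal seam: 1472 kg/m³ × 9.81 m/s² × 80 m = 1.155×10^6 Pa = 11.40 atm
peridotite: 3260 kg/m³ × 9.81 m/s² × 40460 m = 1.294×10^9 Pa = 12770 atm
Total = 24.27 + 11.40 + 12770 = 12806 atm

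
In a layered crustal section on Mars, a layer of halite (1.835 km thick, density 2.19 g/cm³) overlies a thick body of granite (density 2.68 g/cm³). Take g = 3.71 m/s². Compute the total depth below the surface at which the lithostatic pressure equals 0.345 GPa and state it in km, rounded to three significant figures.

Pressure at base of upper layers: 2190×3.71×1835 = 1.491×10^7 Pa = 0.01491 GPa
Remaining pressure to be supplied by granite: 3.450×10^8 − 1.491×10^7 = 3.301×10^8 Pa
Additional depth in granite = 3.301×10^8 Pa / (2680 kg/m³ × 3.71 m/s²) = 33199 m
Total depth = 1835 m + 33199 m = 35034 m
= 35.034 km

35.0 km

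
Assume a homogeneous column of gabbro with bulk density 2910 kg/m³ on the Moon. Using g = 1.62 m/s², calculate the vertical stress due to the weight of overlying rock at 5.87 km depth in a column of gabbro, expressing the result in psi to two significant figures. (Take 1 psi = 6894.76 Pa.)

4000 psi

gabbro: 2910 kg/m³ × 1.62 m/s² × 5870 m = 2.767×10^7 Pa = 4014 psi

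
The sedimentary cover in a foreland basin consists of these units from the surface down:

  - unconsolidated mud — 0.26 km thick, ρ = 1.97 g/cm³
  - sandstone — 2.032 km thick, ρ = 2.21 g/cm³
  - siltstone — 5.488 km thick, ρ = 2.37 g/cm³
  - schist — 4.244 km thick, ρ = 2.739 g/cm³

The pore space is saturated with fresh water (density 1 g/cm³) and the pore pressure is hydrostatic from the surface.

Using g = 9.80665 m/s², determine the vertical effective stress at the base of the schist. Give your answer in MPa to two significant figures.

170 MPa

Overburden (lithostatic) stress σ_v:
unconsolidated mud: 1970 kg/m³ × 9.80665 m/s² × 260 m = 5.023×10^6 Pa = 5.023 MPa
sandstone: 2210 kg/m³ × 9.80665 m/s² × 2032 m = 4.404×10^7 Pa = 44.04 MPa
siltstone: 2370 kg/m³ × 9.80665 m/s² × 5488 m = 1.276×10^8 Pa = 127.6 MPa
schist: 2739 kg/m³ × 9.80665 m/s² × 4244 m = 1.140×10^8 Pa = 114.0 MPa
Total = 5.023 + 44.04 + 127.6 + 114.0 = 290.61 MPa
Pore pressure P_p = 1000 kg/m³ × 9.80665 m/s² × 12024 m = 1.179×10^8 Pa = 117.9 MPa
Effective stress σ' = σ_v − P_p = 290.6 − 117.9 = 172.69 MPa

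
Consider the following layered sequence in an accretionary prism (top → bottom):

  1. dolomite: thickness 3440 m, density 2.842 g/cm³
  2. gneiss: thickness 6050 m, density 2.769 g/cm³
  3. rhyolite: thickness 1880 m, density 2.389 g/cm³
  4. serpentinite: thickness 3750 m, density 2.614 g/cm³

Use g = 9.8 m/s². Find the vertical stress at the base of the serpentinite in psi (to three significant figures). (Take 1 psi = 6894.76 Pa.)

58000 psi

dolomite: 2842 kg/m³ × 9.8 m/s² × 3440 m = 9.581×10^7 Pa = 13896 psi
gneiss: 2769 kg/m³ × 9.8 m/s² × 6050 m = 1.642×10^8 Pa = 23811 psi
rhyolite: 2389 kg/m³ × 9.8 m/s² × 1880 m = 4.401×10^7 Pa = 6384 psi
serpentinite: 2614 kg/m³ × 9.8 m/s² × 3750 m = 9.606×10^7 Pa = 13933 psi
Total = 13896 + 23811 + 6384 + 13933 = 58024 psi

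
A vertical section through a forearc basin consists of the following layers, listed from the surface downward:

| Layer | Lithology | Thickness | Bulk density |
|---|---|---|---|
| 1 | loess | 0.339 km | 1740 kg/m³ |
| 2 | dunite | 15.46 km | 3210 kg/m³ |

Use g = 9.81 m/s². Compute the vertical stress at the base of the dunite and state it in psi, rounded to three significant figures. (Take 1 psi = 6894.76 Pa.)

loess: 1740 kg/m³ × 9.81 m/s² × 339 m = 5.787×10^6 Pa = 839.3 psi
dunite: 3210 kg/m³ × 9.81 m/s² × 15460 m = 4.868×10^8 Pa = 70610 psi
Total = 839.3 + 70610 = 71449 psi

71400 psi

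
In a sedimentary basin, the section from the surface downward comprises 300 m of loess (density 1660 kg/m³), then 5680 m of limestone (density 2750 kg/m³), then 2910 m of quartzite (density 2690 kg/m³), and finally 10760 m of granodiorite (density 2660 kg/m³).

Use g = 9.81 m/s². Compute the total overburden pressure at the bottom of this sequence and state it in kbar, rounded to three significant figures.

5.16 kbar

loess: 1660 kg/m³ × 9.81 m/s² × 300 m = 4.885×10^6 Pa = 0.04885 kbar
limestone: 2750 kg/m³ × 9.81 m/s² × 5680 m = 1.532×10^8 Pa = 1.532 kbar
quartzite: 2690 kg/m³ × 9.81 m/s² × 2910 m = 7.679×10^7 Pa = 0.7679 kbar
granodiorite: 2660 kg/m³ × 9.81 m/s² × 10760 m = 2.808×10^8 Pa = 2.808 kbar
Total = 0.04885 + 1.532 + 0.7679 + 2.808 = 5.1569 kbar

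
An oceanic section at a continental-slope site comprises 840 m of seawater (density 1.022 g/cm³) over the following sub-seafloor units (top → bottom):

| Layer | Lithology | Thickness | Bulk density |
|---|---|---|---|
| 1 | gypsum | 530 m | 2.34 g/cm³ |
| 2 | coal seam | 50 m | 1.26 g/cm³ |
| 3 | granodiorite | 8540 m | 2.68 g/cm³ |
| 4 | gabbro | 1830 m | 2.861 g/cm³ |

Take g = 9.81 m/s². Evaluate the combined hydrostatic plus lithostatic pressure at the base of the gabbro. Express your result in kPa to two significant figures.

300000 kPa

seawater: 1022 kg/m³ × 9.81 m/s² × 840 m = 8.422×10^6 Pa = 8422 kPa
gypsum: 2340 kg/m³ × 9.81 m/s² × 530 m = 1.217×10^7 Pa = 12166 kPa
coal seam: 1260 kg/m³ × 9.81 m/s² × 50 m = 6.180×10^5 Pa = 618.0 kPa
granodiorite: 2680 kg/m³ × 9.81 m/s² × 8540 m = 2.245×10^8 Pa = 2.245×10^5 kPa
gabbro: 2861 kg/m³ × 9.81 m/s² × 1830 m = 5.136×10^7 Pa = 51362 kPa
Total = 8422 + 12166 + 618.0 + 2.245×10^5 + 51362 = 2.9709×10^5 kPa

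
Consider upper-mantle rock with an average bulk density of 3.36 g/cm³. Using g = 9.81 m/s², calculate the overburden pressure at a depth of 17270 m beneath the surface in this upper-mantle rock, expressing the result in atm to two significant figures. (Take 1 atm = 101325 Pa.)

upper-mantle rock: 3360 kg/m³ × 9.81 m/s² × 17270 m = 5.692×10^8 Pa = 5618 atm

5600 atm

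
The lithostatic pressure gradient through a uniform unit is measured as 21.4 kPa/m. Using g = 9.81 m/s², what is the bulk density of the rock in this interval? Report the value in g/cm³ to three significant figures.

ρ = (dP/dz)/g = 21.4 kPa/m / 9.81 m/s² = 21400 Pa/m / 9.81 m/s² = 2181.4 kg/m³
= 2.181 g/cm³

2.18 g/cm³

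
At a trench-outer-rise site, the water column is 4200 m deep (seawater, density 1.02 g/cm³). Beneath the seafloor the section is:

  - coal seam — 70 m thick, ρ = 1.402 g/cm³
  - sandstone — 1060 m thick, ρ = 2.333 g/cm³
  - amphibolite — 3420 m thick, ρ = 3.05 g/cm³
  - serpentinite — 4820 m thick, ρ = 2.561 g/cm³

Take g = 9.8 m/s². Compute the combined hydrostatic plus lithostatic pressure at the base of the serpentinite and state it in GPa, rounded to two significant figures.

0.29 GPa

seawater: 1020 kg/m³ × 9.8 m/s² × 4200 m = 4.198×10^7 Pa = 0.04198 GPa
coal seam: 1402 kg/m³ × 9.8 m/s² × 70 m = 9.618×10^5 Pa = 9.618×10^-4 GPa
sandstone: 2333 kg/m³ × 9.8 m/s² × 1060 m = 2.424×10^7 Pa = 0.02424 GPa
amphibolite: 3050 kg/m³ × 9.8 m/s² × 3420 m = 1.022×10^8 Pa = 0.1022 GPa
serpentinite: 2561 kg/m³ × 9.8 m/s² × 4820 m = 1.210×10^8 Pa = 0.1210 GPa
Total = 0.04198 + 9.618×10^-4 + 0.02424 + 0.1022 + 0.1210 = 0.29038 GPa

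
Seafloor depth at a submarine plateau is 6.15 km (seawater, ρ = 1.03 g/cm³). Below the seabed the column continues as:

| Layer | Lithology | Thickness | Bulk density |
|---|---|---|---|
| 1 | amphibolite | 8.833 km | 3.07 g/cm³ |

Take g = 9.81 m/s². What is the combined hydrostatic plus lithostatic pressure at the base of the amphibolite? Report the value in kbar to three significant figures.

3.28 kbar

seawater: 1030 kg/m³ × 9.81 m/s² × 6150 m = 6.214×10^7 Pa = 0.6214 kbar
amphibolite: 3070 kg/m³ × 9.81 m/s² × 8833 m = 2.660×10^8 Pa = 2.660 kbar
Total = 0.6214 + 2.660 = 3.2816 kbar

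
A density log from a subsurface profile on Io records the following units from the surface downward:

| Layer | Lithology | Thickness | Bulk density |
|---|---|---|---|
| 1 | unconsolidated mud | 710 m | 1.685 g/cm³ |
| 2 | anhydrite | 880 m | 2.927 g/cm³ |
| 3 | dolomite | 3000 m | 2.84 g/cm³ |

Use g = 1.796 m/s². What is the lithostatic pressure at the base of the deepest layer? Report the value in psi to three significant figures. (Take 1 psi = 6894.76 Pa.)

unconsolidated mud: 1685 kg/m³ × 1.796 m/s² × 710 m = 2.149×10^6 Pa = 311.6 psi
anhydrite: 2927 kg/m³ × 1.796 m/s² × 880 m = 4.626×10^6 Pa = 671.0 psi
dolomite: 2840 kg/m³ × 1.796 m/s² × 3000 m = 1.530×10^7 Pa = 2219 psi
Total = 311.6 + 671.0 + 2219 = 3201.9 psi

3200 psi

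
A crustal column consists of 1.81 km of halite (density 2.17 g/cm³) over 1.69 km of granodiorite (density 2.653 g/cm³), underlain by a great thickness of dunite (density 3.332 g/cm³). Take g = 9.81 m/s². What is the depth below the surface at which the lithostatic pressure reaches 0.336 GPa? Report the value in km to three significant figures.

11.3 km

Pressure at base of upper layers: 2170×9.81×1810 + 2653×9.81×1690 = 8.251×10^7 Pa = 0.08251 GPa
Remaining pressure to be supplied by dunite: 3.360×10^8 − 8.251×10^7 = 2.535×10^8 Pa
Additional depth in dunite = 2.535×10^8 Pa / (3332 kg/m³ × 9.81 m/s²) = 7755.0 m
Total depth = 3500 m + 7755.0 m = 11255 m
= 11.255 km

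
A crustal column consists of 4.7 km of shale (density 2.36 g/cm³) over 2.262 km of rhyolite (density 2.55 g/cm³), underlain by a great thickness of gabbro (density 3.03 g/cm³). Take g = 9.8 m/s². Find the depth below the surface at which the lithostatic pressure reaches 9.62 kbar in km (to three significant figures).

Pressure at base of upper layers: 2360×9.8×4700 + 2550×9.8×2262 = 1.652×10^8 Pa = 1.652 kbar
Remaining pressure to be supplied by gabbro: 9.620×10^8 − 1.652×10^8 = 7.968×10^8 Pa
Additional depth in gabbro = 7.968×10^8 Pa / (3030 kg/m³ × 9.8 m/s²) = 26833 m
Total depth = 6962 m + 26833 m = 33795 m
= 33.795 km

33.8 km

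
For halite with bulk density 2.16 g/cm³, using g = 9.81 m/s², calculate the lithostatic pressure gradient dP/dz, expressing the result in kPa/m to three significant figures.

21.2 kPa/m

dP/dz = ρg = 2160 kg/m³ × 9.81 m/s² = 21190 Pa/m
= 21190 Pa/m × (1 kPa/m / 1000.0 Pa/m) = 21.190 kPa/m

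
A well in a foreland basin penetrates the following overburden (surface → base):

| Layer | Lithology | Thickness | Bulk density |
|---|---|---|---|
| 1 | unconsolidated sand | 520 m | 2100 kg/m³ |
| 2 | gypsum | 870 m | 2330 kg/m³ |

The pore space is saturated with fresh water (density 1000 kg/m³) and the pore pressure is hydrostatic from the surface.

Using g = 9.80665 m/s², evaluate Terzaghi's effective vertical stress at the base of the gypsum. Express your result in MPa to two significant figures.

Overburden (lithostatic) stress σ_v:
unconsolidated sand: 2100 kg/m³ × 9.80665 m/s² × 520 m = 1.071×10^7 Pa = 10.71 MPa
gypsum: 2330 kg/m³ × 9.80665 m/s² × 870 m = 1.988×10^7 Pa = 19.88 MPa
Total = 10.71 + 19.88 = 30.588 MPa
Pore pressure P_p = 1000 kg/m³ × 9.80665 m/s² × 1390 m = 1.363×10^7 Pa = 13.63 MPa
Effective stress σ' = σ_v − P_p = 30.59 − 13.63 = 16.957 MPa

17 MPa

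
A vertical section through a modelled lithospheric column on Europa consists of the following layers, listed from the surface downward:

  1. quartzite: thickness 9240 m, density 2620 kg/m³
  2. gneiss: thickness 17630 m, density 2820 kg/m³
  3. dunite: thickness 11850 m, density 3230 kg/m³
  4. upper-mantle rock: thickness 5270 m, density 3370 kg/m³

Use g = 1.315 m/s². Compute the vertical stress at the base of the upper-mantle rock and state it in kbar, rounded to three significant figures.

quartzite: 2620 kg/m³ × 1.315 m/s² × 9240 m = 3.183×10^7 Pa = 0.3183 kbar
gneiss: 2820 kg/m³ × 1.315 m/s² × 17630 m = 6.538×10^7 Pa = 0.6538 kbar
dunite: 3230 kg/m³ × 1.315 m/s² × 11850 m = 5.033×10^7 Pa = 0.5033 kbar
upper-mantle rock: 3370 kg/m³ × 1.315 m/s² × 5270 m = 2.335×10^7 Pa = 0.2335 kbar
Total = 0.3183 + 0.6538 + 0.5033 + 0.2335 = 1.7090 kbar

1.71 kbar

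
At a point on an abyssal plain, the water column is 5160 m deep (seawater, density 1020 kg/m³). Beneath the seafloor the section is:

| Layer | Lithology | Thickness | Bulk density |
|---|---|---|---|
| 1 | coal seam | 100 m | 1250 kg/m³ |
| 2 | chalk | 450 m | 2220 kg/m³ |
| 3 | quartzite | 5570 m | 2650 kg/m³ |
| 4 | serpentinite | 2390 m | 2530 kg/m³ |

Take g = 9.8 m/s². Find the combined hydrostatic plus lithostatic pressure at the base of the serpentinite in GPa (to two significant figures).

seawater: 1020 kg/m³ × 9.8 m/s² × 5160 m = 5.158×10^7 Pa = 0.05158 GPa
coal seam: 1250 kg/m³ × 9.8 m/s² × 100 m = 1.225×10^6 Pa = 1.225×10^-3 GPa
chalk: 2220 kg/m³ × 9.8 m/s² × 450 m = 9.790×10^6 Pa = 9.790×10^-3 GPa
quartzite: 2650 kg/m³ × 9.8 m/s² × 5570 m = 1.447×10^8 Pa = 0.1447 GPa
serpentinite: 2530 kg/m³ × 9.8 m/s² × 2390 m = 5.926×10^7 Pa = 0.05926 GPa
Total = 0.05158 + 1.225×10^-3 + 9.790×10^-3 + 0.1447 + 0.05926 = 0.26651 GPa

0.27 GPa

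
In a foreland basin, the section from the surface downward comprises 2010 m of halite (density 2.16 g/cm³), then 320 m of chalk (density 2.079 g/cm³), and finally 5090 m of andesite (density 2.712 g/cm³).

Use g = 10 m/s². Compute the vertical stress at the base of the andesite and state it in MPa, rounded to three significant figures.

halite: 2160 kg/m³ × 10 m/s² × 2010 m = 4.342×10^7 Pa = 43.42 MPa
chalk: 2079 kg/m³ × 10 m/s² × 320 m = 6.653×10^6 Pa = 6.653 MPa
andesite: 2712 kg/m³ × 10 m/s² × 5090 m = 1.380×10^8 Pa = 138.0 MPa
Total = 43.42 + 6.653 + 138.0 = 188.11 MPa

188 MPa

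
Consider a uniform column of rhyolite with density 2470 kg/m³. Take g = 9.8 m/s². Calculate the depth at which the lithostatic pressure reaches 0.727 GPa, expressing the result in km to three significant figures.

h = P/(ρg) = 0.727 GPa / (2470 kg/m³ × 9.8 m/s²) = 7.270×10^8 Pa / 24206 Pa/m = 30034 m
= 30.034 km

30.0 km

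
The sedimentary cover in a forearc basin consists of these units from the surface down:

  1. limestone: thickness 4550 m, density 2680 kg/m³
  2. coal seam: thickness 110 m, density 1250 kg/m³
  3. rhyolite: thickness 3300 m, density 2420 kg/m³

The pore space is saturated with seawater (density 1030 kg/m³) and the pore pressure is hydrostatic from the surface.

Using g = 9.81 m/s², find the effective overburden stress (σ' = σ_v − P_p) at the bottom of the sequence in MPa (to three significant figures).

Overburden (lithostatic) stress σ_v:
limestone: 2680 kg/m³ × 9.81 m/s² × 4550 m = 1.196×10^8 Pa = 119.6 MPa
coal seam: 1250 kg/m³ × 9.81 m/s² × 110 m = 1.349×10^6 Pa = 1.349 MPa
rhyolite: 2420 kg/m³ × 9.81 m/s² × 3300 m = 7.834×10^7 Pa = 78.34 MPa
Total = 119.6 + 1.349 + 78.34 = 199.31 MPa
Pore pressure P_p = 1030 kg/m³ × 9.81 m/s² × 7960 m = 8.043×10^7 Pa = 80.43 MPa
Effective stress σ' = σ_v − P_p = 199.3 − 80.43 = 118.88 MPa

119 MPa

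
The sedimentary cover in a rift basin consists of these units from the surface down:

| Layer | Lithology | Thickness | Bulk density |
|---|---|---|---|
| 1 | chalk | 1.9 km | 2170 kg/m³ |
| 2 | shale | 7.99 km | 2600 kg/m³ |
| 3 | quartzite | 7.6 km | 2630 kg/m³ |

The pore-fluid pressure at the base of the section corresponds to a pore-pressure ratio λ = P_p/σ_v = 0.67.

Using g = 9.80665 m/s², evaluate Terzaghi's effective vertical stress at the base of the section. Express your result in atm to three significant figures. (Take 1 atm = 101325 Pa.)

Overburden (lithostatic) stress σ_v:
chalk: 2170 kg/m³ × 9.80665 m/s² × 1900 m = 4.043×10^7 Pa = 40.43 MPa
shale: 2600 kg/m³ × 9.80665 m/s² × 7990 m = 2.037×10^8 Pa = 203.7 MPa
quartzite: 2630 kg/m³ × 9.80665 m/s² × 7600 m = 1.960×10^8 Pa = 196.0 MPa
Total = 40.43 + 203.7 + 196.0 = 440.17 MPa
Pore pressure P_p = λ·σ_v = 0.67 × 440.2 MPa = 294.9 MPa
Effective stress σ' = σ_v − P_p = 440.2 − 294.9 = 145.26 MPa = 1433.6 atm

1430 atm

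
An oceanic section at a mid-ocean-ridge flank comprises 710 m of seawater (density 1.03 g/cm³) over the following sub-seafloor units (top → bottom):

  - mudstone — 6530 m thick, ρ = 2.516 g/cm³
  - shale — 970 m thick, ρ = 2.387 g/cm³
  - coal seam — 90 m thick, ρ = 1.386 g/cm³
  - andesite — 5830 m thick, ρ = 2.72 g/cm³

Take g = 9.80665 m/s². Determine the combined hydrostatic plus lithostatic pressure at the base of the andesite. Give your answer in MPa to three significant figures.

348 MPa

seawater: 1030 kg/m³ × 9.80665 m/s² × 710 m = 7.172×10^6 Pa = 7.172 MPa
mudstone: 2516 kg/m³ × 9.80665 m/s² × 6530 m = 1.611×10^8 Pa = 161.1 MPa
shale: 2387 kg/m³ × 9.80665 m/s² × 970 m = 2.271×10^7 Pa = 22.71 MPa
coal seam: 1386 kg/m³ × 9.80665 m/s² × 90 m = 1.223×10^6 Pa = 1.223 MPa
andesite: 2720 kg/m³ × 9.80665 m/s² × 5830 m = 1.555×10^8 Pa = 155.5 MPa
Total = 7.172 + 161.1 + 22.71 + 1.223 + 155.5 = 347.73 MPa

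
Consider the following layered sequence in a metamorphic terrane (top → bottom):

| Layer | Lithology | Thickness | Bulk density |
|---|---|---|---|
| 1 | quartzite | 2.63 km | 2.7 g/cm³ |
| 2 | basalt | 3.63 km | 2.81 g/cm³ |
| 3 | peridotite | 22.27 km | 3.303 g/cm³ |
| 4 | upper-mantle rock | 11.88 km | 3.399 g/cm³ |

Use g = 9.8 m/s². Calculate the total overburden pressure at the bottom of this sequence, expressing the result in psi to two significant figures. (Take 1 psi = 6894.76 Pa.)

190000 psi

quartzite: 2700 kg/m³ × 9.8 m/s² × 2630 m = 6.959×10^7 Pa = 10093 psi
basalt: 2810 kg/m³ × 9.8 m/s² × 3630 m = 9.996×10^7 Pa = 14498 psi
peridotite: 3303 kg/m³ × 9.8 m/s² × 22270 m = 7.209×10^8 Pa = 1.046×10^5 psi
upper-mantle rock: 3399 kg/m³ × 9.8 m/s² × 11880 m = 3.957×10^8 Pa = 57395 psi
Total = 10093 + 14498 + 1.046×10^5 + 57395 = 1.8654×10^5 psi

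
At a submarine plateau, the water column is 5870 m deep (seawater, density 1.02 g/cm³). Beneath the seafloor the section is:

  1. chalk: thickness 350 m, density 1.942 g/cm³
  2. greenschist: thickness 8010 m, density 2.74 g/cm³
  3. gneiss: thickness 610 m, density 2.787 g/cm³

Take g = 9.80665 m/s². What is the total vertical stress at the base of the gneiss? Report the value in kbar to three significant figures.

2.97 kbar

seawater: 1020 kg/m³ × 9.80665 m/s² × 5870 m = 5.872×10^7 Pa = 0.5872 kbar
chalk: 1942 kg/m³ × 9.80665 m/s² × 350 m = 6.666×10^6 Pa = 0.06666 kbar
greenschist: 2740 kg/m³ × 9.80665 m/s² × 8010 m = 2.152×10^8 Pa = 2.152 kbar
gneiss: 2787 kg/m³ × 9.80665 m/s² × 610 m = 1.667×10^7 Pa = 0.1667 kbar
Total = 0.5872 + 0.06666 + 2.152 + 0.1667 = 2.9728 kbar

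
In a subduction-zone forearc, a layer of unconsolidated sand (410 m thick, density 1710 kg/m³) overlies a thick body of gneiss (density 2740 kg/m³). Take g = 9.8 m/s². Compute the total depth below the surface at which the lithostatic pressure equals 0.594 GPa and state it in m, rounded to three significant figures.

22300 m

Pressure at base of upper layers: 1710×9.8×410 = 6.871×10^6 Pa = 6.871×10^-3 GPa
Remaining pressure to be supplied by gneiss: 5.940×10^8 − 6.871×10^6 = 5.871×10^8 Pa
Additional depth in gneiss = 5.871×10^8 Pa / (2740 kg/m³ × 9.8 m/s²) = 21865 m
Total depth = 410 m + 21865 m = 22275 m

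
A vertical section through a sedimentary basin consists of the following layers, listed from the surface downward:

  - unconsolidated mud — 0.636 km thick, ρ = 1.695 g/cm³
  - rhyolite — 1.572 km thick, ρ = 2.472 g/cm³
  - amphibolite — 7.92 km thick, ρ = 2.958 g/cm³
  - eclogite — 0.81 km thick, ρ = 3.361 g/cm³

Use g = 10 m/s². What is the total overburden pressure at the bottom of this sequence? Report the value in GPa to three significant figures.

0.311 GPa

unconsolidated mud: 1695 kg/m³ × 10 m/s² × 636 m = 1.078×10^7 Pa = 0.01078 GPa
rhyolite: 2472 kg/m³ × 10 m/s² × 1572 m = 3.886×10^7 Pa = 0.03886 GPa
amphibolite: 2958 kg/m³ × 10 m/s² × 7920 m = 2.343×10^8 Pa = 0.2343 GPa
eclogite: 3361 kg/m³ × 10 m/s² × 810 m = 2.722×10^7 Pa = 0.02722 GPa
Total = 0.01078 + 0.03886 + 0.2343 + 0.02722 = 0.31114 GPa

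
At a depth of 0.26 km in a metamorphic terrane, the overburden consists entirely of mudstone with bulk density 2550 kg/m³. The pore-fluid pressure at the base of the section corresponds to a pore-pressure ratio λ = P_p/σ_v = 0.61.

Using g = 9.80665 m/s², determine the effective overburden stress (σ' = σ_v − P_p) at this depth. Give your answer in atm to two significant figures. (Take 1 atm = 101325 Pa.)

Overburden (lithostatic) stress σ_v:
mudstone: 2550 kg/m³ × 9.80665 m/s² × 260 m = 6.502×10^6 Pa = 6.502 MPa
Pore pressure P_p = λ·σ_v = 0.61 × 6.502 MPa = 3.966 MPa
Effective stress σ' = σ_v − P_p = 6.502 − 3.966 = 2.5357 MPa = 25.025 atm

25 atm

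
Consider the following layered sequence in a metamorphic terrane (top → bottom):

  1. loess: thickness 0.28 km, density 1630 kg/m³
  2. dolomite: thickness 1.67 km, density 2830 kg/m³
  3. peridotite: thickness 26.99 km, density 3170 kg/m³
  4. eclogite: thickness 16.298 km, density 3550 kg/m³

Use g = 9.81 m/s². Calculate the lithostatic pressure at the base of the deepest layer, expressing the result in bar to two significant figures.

15000 bar

loess: 1630 kg/m³ × 9.81 m/s² × 280 m = 4.477×10^6 Pa = 44.77 bar
dolomite: 2830 kg/m³ × 9.81 m/s² × 1670 m = 4.636×10^7 Pa = 463.6 bar
peridotite: 3170 kg/m³ × 9.81 m/s² × 26990 m = 8.393×10^8 Pa = 8393 bar
eclogite: 3550 kg/m³ × 9.81 m/s² × 16298 m = 5.676×10^8 Pa = 5676 bar
Total = 44.77 + 463.6 + 8393 + 5676 = 14578 bar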